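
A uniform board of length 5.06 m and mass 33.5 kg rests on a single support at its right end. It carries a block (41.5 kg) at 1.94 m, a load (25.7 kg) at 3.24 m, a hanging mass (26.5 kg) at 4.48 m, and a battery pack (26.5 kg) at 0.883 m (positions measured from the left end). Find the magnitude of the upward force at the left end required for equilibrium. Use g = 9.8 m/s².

About the right end:
Beam weight: 33.5 × 9.8 = 328.3 N down at 2.53 m → arm 2.53 m, τ = 328.3 × 2.53 = 830.6 N·m counterclockwise.
Block: 41.5 × 9.8 = 406.7 N down at 1.94 m → arm 3.12 m, τ = 406.7 × 3.12 = 1269 N·m counterclockwise.
Load: 25.7 × 9.8 = 251.9 N down at 3.24 m → arm 1.82 m, τ = 251.9 × 1.82 = 458.5 N·m counterclockwise.
Hanging mass: 26.5 × 9.8 = 259.7 N down at 4.48 m → arm 0.58 m, τ = 259.7 × 0.58 = 150.6 N·m counterclockwise.
Battery pack: 26.5 × 9.8 = 259.7 N down at 0.883 m → arm 4.177 m, τ = 259.7 × 4.177 = 1085 N·m counterclockwise.
Net moment of the loads = 3794 N·m counterclockwise.
The upward force F acts at the left end, arm 5.06 m, giving F × 5.06 clockwise.
Setting net torque to zero: F × 5.06 = 3794 → F = 3794 / 5.06 = 750 N.

F ≈ 750 N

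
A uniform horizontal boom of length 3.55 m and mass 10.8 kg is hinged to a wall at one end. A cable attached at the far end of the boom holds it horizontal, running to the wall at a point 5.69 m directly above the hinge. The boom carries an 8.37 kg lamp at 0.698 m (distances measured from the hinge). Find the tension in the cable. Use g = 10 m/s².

Taking torques about the hinge:
Beam weight: 10.8 × 10 = 108 N down at 1.775 m → arm 1.775 m, τ = 108 × 1.775 = 191.7 N·m clockwise.
Lamp: 8.37 × 10 = 83.7 N down at 0.698 m → arm 0.698 m, τ = 83.7 × 0.698 = 58.42 N·m clockwise.
Total clockwise load moment = 250.1 N·m.
The cable tension T acts at 3.55 m; only its component perpendicular to the boom, T sinθ, produces torque. sinθ = h/√(h²+d²) = 5.69/√(5.69²+3.55²) = 0.8484.
Setting net torque to zero: T × 3.55 × 0.8484 = 250.1 → T = 250.1 / 3.012 = 83 N.

T ≈ 83 N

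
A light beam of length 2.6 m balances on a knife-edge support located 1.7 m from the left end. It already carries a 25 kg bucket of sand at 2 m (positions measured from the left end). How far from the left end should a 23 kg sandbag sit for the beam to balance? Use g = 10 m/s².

x ≈ 1.37 m from the left end

Sum moments about the knife-edge support (at 1.7 m from the left end) (the support reaction has zero arm there).
Bucket of sand: 25 × 10 = 250 N down at 2 m → arm 0.3 m, τ = 250 × 0.3 = 75 N·m clockwise.
Net moment of existing loads = 75 N·m clockwise.
The sandbag weighs 23 × 10 = 230 N and must supply an equal counterclockwise moment, so its lever arm about the knife-edge support is 75 / 230 = 0.326 m.
That puts it at 1.7 − 0.326 = 1.37 m from the left end.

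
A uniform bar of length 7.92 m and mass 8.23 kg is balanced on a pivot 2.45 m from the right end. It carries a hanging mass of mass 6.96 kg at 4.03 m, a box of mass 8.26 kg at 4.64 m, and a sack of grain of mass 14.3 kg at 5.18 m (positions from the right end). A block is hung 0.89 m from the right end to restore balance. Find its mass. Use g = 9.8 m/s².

Taking torques about the pivot (at 2.45 m from the right end):
Beam weight: 8.23 × 9.8 = 80.65 N down at 3.96 m → arm 1.51 m, τ = 80.65 × 1.51 = 121.8 N·m counterclockwise.
Hanging mass: 6.96 × 9.8 = 68.21 N down at 4.03 m → arm 1.58 m, τ = 68.21 × 1.58 = 107.8 N·m counterclockwise.
Box: 8.26 × 9.8 = 80.95 N down at 4.64 m → arm 2.19 m, τ = 80.95 × 2.19 = 177.3 N·m counterclockwise.
Sack of grain: 14.3 × 9.8 = 140.1 N down at 5.18 m → arm 2.73 m, τ = 140.1 × 2.73 = 382.5 N·m counterclockwise.
Net moment of known loads = 789.4 N·m counterclockwise.
An unknown mass m at 0.89 m has arm 1.56 m; its moment is m·g·1.56 clockwise.
Setting net torque to zero: m × 9.8 × 1.56 = 789.4 → m = 789.4 / (9.8 × 1.56) = 51.6 kg.

m ≈ 51.6 kg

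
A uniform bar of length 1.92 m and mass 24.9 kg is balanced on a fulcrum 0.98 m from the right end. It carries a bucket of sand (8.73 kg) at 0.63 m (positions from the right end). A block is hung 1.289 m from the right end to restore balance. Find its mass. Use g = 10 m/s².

m ≈ 11.5 kg

About the fulcrum (at 0.98 m from the right end):
Beam weight: 24.9 × 10 = 249 N down at 0.96 m → arm 0.02 m, τ = 249 × 0.02 = 4.98 N·m clockwise.
Bucket of sand: 8.73 × 10 = 87.3 N down at 0.63 m → arm 0.35 m, τ = 87.3 × 0.35 = 30.55 N·m clockwise.
Net moment of known loads = 35.53 N·m clockwise.
An unknown mass m at 1.289 m has arm 0.309 m; its moment is m·g·0.309 counterclockwise.
Στ = 0 ⇒ m × 10 × 0.309 = 35.53 ⇒ m = 35.53 / (10 × 0.309) = 11.5 kg.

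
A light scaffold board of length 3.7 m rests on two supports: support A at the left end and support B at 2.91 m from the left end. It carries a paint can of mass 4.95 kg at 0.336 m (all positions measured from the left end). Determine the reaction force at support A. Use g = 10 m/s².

R_A ≈ 43.8 N

Sum moments about support B (its reaction then has zero moment arm).
Paint can: 4.95 × 10 = 49.5 N down at 0.336 m → arm 2.574 m, τ = 49.5 × 2.574 = 127.4 N·m counterclockwise.
Net load moment about support B = 127.4 N·m counterclockwise.
Reaction R at support A is upward at 0 m, arm 2.91 m → moment R × 2.91 clockwise.
Balancing moments: R × 2.91 = 127.4, giving R = 43.8 N.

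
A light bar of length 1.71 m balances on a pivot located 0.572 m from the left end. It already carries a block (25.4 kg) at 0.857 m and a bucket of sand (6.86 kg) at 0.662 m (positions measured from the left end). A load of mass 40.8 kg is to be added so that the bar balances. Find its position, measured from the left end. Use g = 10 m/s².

x ≈ 0.379 m from the left end

Sum moments about the pivot (at 0.572 m from the left end) (the support reaction has zero arm there).
Block: 25.4 × 10 = 254 N down at 0.857 m → arm 0.285 m, τ = 254 × 0.285 = 72.39 N·m clockwise.
Bucket of sand: 6.86 × 10 = 68.6 N down at 0.662 m → arm 0.09 m, τ = 68.6 × 0.09 = 6.174 N·m clockwise.
Net moment of existing loads = 78.56 N·m clockwise.
The load weighs 40.8 × 10 = 408 N and must supply an equal counterclockwise moment, so its lever arm about the pivot is 78.56 / 408 = 0.193 m.
That puts it at 0.572 − 0.193 = 0.379 m from the left end.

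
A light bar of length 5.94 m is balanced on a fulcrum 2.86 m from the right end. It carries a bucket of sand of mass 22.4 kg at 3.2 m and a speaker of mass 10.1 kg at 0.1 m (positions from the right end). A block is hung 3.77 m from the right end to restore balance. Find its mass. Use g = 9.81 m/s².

Sum moments about the fulcrum (at 2.86 m from the right end) (the support reaction has zero arm there).
Bucket of sand: 22.4 × 9.81 = 219.7 N down at 3.2 m → arm 0.34 m, τ = 219.7 × 0.34 = 74.7 N·m counterclockwise.
Speaker: 10.1 × 9.81 = 99.08 N down at 0.1 m → arm 2.76 m, τ = 99.08 × 2.76 = 273.5 N·m clockwise.
Net moment of known loads = 198.8 N·m clockwise.
An unknown mass m at 3.77 m has arm 0.91 m; its moment is m·g·0.91 counterclockwise.
Setting net torque to zero: m × 9.81 × 0.91 = 198.8 → m = 198.8 / (9.81 × 0.91) = 22.3 kg.

m ≈ 22.3 kg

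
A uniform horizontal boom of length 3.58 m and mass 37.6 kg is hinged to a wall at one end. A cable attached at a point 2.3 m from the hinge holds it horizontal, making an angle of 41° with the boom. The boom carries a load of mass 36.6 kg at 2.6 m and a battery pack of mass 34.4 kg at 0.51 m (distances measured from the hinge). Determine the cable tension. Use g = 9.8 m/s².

T ≈ 1170 N

Take moments about the hinge.
Beam weight: 37.6 × 9.8 = 368.5 N down at 1.79 m → arm 1.79 m, τ = 368.5 × 1.79 = 659.6 N·m clockwise.
Load: 36.6 × 9.8 = 358.7 N down at 2.6 m → arm 2.6 m, τ = 358.7 × 2.6 = 932.6 N·m clockwise.
Battery pack: 34.4 × 9.8 = 337.1 N down at 0.51 m → arm 0.51 m, τ = 337.1 × 0.51 = 171.9 N·m clockwise.
Total clockwise load moment = 1764 N·m.
The cable tension T acts at 2.3 m; only its component perpendicular to the boom, T sinθ, produces torque. sin 41° = 0.6561.
Setting net torque to zero: T × 2.3 × 0.6561 = 1764 → T = 1764 / 1.509 = 1170 N.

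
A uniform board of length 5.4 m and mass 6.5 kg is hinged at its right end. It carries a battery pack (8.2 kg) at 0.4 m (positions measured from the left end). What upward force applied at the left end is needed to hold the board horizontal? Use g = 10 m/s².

F ≈ 108 N

Taking torques about the right end:
Beam weight: 6.5 × 10 = 65 N down at 2.7 m → arm 2.7 m, τ = 65 × 2.7 = 175.5 N·m counterclockwise.
Battery pack: 8.2 × 10 = 82 N down at 0.4 m → arm 5 m, τ = 82 × 5 = 410 N·m counterclockwise.
Net moment of the loads = 585.5 N·m counterclockwise.
The upward force F acts at the left end, arm 5.4 m, giving F × 5.4 clockwise.
Στ = 0 ⇒ F × 5.4 = 585.5 ⇒ F = 585.5 / 5.4 = 108 N.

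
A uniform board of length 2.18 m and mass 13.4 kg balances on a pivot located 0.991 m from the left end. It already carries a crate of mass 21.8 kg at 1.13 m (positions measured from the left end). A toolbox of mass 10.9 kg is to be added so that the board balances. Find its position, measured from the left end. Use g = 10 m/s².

About the pivot (at 0.991 m from the left end):
Beam weight: 13.4 × 10 = 134 N down at 1.09 m → arm 0.099 m, τ = 134 × 0.099 = 13.27 N·m clockwise.
Crate: 21.8 × 10 = 218 N down at 1.13 m → arm 0.139 m, τ = 218 × 0.139 = 30.3 N·m clockwise.
Net moment of existing loads = 43.57 N·m clockwise.
The toolbox weighs 10.9 × 10 = 109 N and must supply an equal counterclockwise moment, so its lever arm about the pivot is 43.57 / 109 = 0.4 m.
That puts it at 0.991 − 0.4 = 0.591 m from the left end.

x ≈ 0.591 m from the left end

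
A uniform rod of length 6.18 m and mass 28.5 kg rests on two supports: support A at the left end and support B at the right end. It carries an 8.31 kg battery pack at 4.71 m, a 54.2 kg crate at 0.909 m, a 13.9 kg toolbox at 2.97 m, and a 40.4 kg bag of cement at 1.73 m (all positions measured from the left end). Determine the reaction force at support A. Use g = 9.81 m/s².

Choose support B as the axis so its reaction then has zero moment arm.
Beam weight: 28.5 × 9.81 = 279.6 N down at 3.09 m → arm 3.09 m, τ = 279.6 × 3.09 = 864 N·m counterclockwise.
Battery pack: 8.31 × 9.81 = 81.52 N down at 4.71 m → arm 1.47 m, τ = 81.52 × 1.47 = 119.8 N·m counterclockwise.
Crate: 54.2 × 9.81 = 531.7 N down at 0.909 m → arm 5.271 m, τ = 531.7 × 5.271 = 2803 N·m counterclockwise.
Toolbox: 13.9 × 9.81 = 136.4 N down at 2.97 m → arm 3.21 m, τ = 136.4 × 3.21 = 437.8 N·m counterclockwise.
Bag of cement: 40.4 × 9.81 = 396.3 N down at 1.73 m → arm 4.45 m, τ = 396.3 × 4.45 = 1764 N·m counterclockwise.
Net load moment about support B = 5989 N·m counterclockwise.
Reaction R at support A is upward at 0 m, arm 6.18 m → moment R × 6.18 clockwise.
For rotational equilibrium, R × 6.18 = 5989, so R = 969 N.

R_A ≈ 969 N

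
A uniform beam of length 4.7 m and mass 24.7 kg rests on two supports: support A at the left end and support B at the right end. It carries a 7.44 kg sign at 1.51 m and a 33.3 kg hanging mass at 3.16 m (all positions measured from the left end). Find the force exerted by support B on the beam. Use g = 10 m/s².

R_B ≈ 371 N

Choose support A as the axis so its reaction then has zero moment arm.
Beam weight: 24.7 × 10 = 247 N down at 2.35 m → arm 2.35 m, τ = 247 × 2.35 = 580.5 N·m clockwise.
Sign: 7.44 × 10 = 74.4 N down at 1.51 m → arm 1.51 m, τ = 74.4 × 1.51 = 112.3 N·m clockwise.
Hanging mass: 33.3 × 10 = 333 N down at 3.16 m → arm 3.16 m, τ = 333 × 3.16 = 1052 N·m clockwise.
Net load moment about support A = 1745 N·m clockwise.
Reaction R at support B is upward at 4.7 m, arm 4.7 m → moment R × 4.7 counterclockwise.
Στ = 0 ⇒ R × 4.7 = 1745 ⇒ R = 371 N.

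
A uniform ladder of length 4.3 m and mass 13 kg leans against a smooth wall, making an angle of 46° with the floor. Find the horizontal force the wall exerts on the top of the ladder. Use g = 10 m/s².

N_wall ≈ 62.8 N

Take moments about the foot of the ladder.
Ladder weight 13×10 = 130 N acts at 2.15 m along the ladder; its horizontal arm is 2.15·cos46° = 1.494 m → τ = 194.2 N·m clockwise.
Wall normal N acts horizontally at the top; its moment arm is the height L sinθ = 4.3·sin46° = 3.093 m, counterclockwise.
Balancing moments: N × 3.093 = 194.2, giving N = 62.8 N.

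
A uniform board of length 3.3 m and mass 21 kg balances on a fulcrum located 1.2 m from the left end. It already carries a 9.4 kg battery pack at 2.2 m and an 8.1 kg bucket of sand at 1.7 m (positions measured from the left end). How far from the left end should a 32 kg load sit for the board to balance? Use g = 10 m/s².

About the fulcrum (at 1.2 m from the left end):
Beam weight: 21 × 10 = 210 N down at 1.65 m → arm 0.45 m, τ = 210 × 0.45 = 94.5 N·m clockwise.
Battery pack: 9.4 × 10 = 94 N down at 2.2 m → arm 1 m, τ = 94 × 1 = 94 N·m clockwise.
Bucket of sand: 8.1 × 10 = 81 N down at 1.7 m → arm 0.5 m, τ = 81 × 0.5 = 40.5 N·m clockwise.
Net moment of existing loads = 229 N·m clockwise.
The load weighs 32 × 10 = 320 N and must supply an equal counterclockwise moment, so its lever arm about the fulcrum is 229 / 320 = 0.716 m.
That puts it at 1.2 − 0.716 = 0.484 m from the left end.

x ≈ 0.484 m from the left end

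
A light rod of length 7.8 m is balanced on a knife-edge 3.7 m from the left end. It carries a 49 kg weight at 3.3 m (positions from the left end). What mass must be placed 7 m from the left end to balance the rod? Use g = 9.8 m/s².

m ≈ 5.94 kg

Sum moments about the knife-edge (at 3.7 m from the left end) (the support reaction has zero arm there).
Weight: 49 × 9.8 = 480.2 N down at 3.3 m → arm 0.4 m, τ = 480.2 × 0.4 = 192.1 N·m counterclockwise.
Net moment of known loads = 192.1 N·m counterclockwise.
An unknown mass m at 7 m has arm 3.3 m; its moment is m·g·3.3 clockwise.
Setting net torque to zero: m × 9.8 × 3.3 = 192.1 → m = 192.1 / (9.8 × 3.3) = 5.94 kg.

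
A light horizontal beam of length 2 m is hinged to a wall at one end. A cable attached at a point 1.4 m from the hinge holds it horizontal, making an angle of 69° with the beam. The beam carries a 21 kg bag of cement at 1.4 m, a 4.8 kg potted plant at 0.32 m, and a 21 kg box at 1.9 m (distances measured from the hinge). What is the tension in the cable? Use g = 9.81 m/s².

Take moments about the hinge.
Bag of cement: 21 × 9.81 = 206 N down at 1.4 m → arm 1.4 m, τ = 206 × 1.4 = 288.4 N·m clockwise.
Potted plant: 4.8 × 9.81 = 47.09 N down at 0.32 m → arm 0.32 m, τ = 47.09 × 0.32 = 15.07 N·m clockwise.
Box: 21 × 9.81 = 206 N down at 1.9 m → arm 1.9 m, τ = 206 × 1.9 = 391.4 N·m clockwise.
Total clockwise load moment = 694.9 N·m.
The cable tension T acts at 1.4 m; only its component perpendicular to the beam, T sinθ, produces torque. sin 69° = 0.9336.
For rotational equilibrium, T × 1.4 × 0.9336 = 694.9, so T = 694.9 / 1.307 = 532 N.

T ≈ 532 N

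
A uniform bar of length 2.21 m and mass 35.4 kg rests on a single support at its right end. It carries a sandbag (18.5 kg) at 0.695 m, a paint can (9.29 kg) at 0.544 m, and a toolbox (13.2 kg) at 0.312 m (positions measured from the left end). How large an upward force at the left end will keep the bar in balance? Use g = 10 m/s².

F ≈ 487 N

Taking torques about the right end:
Beam weight: 35.4 × 10 = 354 N down at 1.105 m → arm 1.105 m, τ = 354 × 1.105 = 391.2 N·m counterclockwise.
Sandbag: 18.5 × 10 = 185 N down at 0.695 m → arm 1.515 m, τ = 185 × 1.515 = 280.3 N·m counterclockwise.
Paint can: 9.29 × 10 = 92.9 N down at 0.544 m → arm 1.666 m, τ = 92.9 × 1.666 = 154.8 N·m counterclockwise.
Toolbox: 13.2 × 10 = 132 N down at 0.312 m → arm 1.898 m, τ = 132 × 1.898 = 250.5 N·m counterclockwise.
Net moment of the loads = 1077 N·m counterclockwise.
The upward force F acts at the left end, arm 2.21 m, giving F × 2.21 clockwise.
Setting net torque to zero: F × 2.21 = 1077 → F = 1077 / 2.21 = 487 N.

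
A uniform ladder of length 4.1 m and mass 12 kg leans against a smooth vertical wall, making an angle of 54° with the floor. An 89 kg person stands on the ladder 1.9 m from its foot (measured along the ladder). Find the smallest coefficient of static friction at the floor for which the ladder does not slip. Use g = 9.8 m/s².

μ_min ≈ 0.34

Take moments about the foot of the ladder.
Ladder weight 12×9.8 = 117.6 N acts at 2.05 m along the ladder; its horizontal arm is 2.05·cos54° = 1.205 m → τ = 141.7 N·m clockwise.
Person: 89×9.8 = 872.2 N at 1.9 m → arm 1.117 m → τ = 974.2 N·m clockwise.
Wall normal N acts horizontally at the top; its moment arm is the height L sinθ = 4.1·sin54° = 3.317 m, counterclockwise.
For rotational equilibrium, N × 3.317 = 1116, so N = 336.4 N.
ΣFx = 0 ⇒ f = N_wall = 336.4 N. ΣFy = 0 ⇒ N_floor = 989.8 N.
μ_min = f / N_floor = 336.4 / 989.8 = 0.34.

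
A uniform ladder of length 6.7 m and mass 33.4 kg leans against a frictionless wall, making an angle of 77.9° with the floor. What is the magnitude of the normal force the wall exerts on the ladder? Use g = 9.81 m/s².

N_wall ≈ 35.1 N

About the foot of the ladder:
Ladder weight 33.4×9.81 = 327.7 N acts at 3.35 m along the ladder; its horizontal arm is 3.35·cos77.9° = 0.7022 m → τ = 230.1 N·m clockwise.
Wall normal N acts horizontally at the top; its moment arm is the height L sinθ = 6.7·sin77.9° = 6.551 m, counterclockwise.
For rotational equilibrium, N × 6.551 = 230.1, so N = 35.1 N.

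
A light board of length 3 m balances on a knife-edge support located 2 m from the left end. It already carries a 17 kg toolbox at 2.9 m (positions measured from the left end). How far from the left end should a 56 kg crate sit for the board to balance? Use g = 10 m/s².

x ≈ 1.73 m from the left end

Taking torques about the knife-edge support (at 2 m from the left end):
Toolbox: 17 × 10 = 170 N down at 2.9 m → arm 0.9 m, τ = 170 × 0.9 = 153 N·m clockwise.
Net moment of existing loads = 153 N·m clockwise.
The crate weighs 56 × 10 = 560 N and must supply an equal counterclockwise moment, so its lever arm about the knife-edge support is 153 / 560 = 0.273 m.
That puts it at 2 − 0.273 = 1.73 m from the left end.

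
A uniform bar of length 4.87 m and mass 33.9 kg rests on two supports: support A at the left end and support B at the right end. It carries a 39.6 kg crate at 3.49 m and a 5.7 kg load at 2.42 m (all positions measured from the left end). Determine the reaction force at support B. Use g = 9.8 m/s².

R_B ≈ 472 N

Taking torques about support A:
Beam weight: 33.9 × 9.8 = 332.2 N down at 2.435 m → arm 2.435 m, τ = 332.2 × 2.435 = 808.9 N·m clockwise.
Crate: 39.6 × 9.8 = 388.1 N down at 3.49 m → arm 3.49 m, τ = 388.1 × 3.49 = 1354 N·m clockwise.
Load: 5.7 × 9.8 = 55.86 N down at 2.42 m → arm 2.42 m, τ = 55.86 × 2.42 = 135.2 N·m clockwise.
Net load moment about support A = 2298 N·m clockwise.
Reaction R at support B is upward at 4.87 m, arm 4.87 m → moment R × 4.87 counterclockwise.
Balancing moments: R × 4.87 = 2298, giving R = 472 N.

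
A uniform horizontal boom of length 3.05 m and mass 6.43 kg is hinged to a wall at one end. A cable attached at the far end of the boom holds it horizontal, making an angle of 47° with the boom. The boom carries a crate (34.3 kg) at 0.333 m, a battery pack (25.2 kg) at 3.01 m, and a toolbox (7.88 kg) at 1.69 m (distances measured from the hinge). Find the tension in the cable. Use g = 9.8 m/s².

T ≈ 485 N

Take moments about the hinge.
Beam weight: 6.43 × 9.8 = 63.01 N down at 1.525 m → arm 1.525 m, τ = 63.01 × 1.525 = 96.09 N·m clockwise.
Crate: 34.3 × 9.8 = 336.1 N down at 0.333 m → arm 0.333 m, τ = 336.1 × 0.333 = 111.9 N·m clockwise.
Battery pack: 25.2 × 9.8 = 247 N down at 3.01 m → arm 3.01 m, τ = 247 × 3.01 = 743.5 N·m clockwise.
Toolbox: 7.88 × 9.8 = 77.22 N down at 1.69 m → arm 1.69 m, τ = 77.22 × 1.69 = 130.5 N·m clockwise.
Total clockwise load moment = 1082 N·m.
The cable tension T acts at 3.05 m; only its component perpendicular to the boom, T sinθ, produces torque. sin 47° = 0.7314.
Setting net torque to zero: T × 3.05 × 0.7314 = 1082 → T = 1082 / 2.231 = 485 N.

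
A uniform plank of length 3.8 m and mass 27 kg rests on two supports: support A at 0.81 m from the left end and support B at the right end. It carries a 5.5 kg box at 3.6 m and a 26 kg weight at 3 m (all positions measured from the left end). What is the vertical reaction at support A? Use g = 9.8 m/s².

Sum moments about support B (its reaction then has zero moment arm).
Beam weight: 27 × 9.8 = 264.6 N down at 1.9 m → arm 1.9 m, τ = 264.6 × 1.9 = 502.7 N·m counterclockwise.
Box: 5.5 × 9.8 = 53.9 N down at 3.6 m → arm 0.2 m, τ = 53.9 × 0.2 = 10.78 N·m counterclockwise.
Weight: 26 × 9.8 = 254.8 N down at 3 m → arm 0.8 m, τ = 254.8 × 0.8 = 203.8 N·m counterclockwise.
Net load moment about support B = 717.3 N·m counterclockwise.
Reaction R at support A is upward at 0.81 m, arm 2.99 m → moment R × 2.99 clockwise.
Balancing moments: R × 2.99 = 717.3, giving R = 240 N.

R_A ≈ 240 N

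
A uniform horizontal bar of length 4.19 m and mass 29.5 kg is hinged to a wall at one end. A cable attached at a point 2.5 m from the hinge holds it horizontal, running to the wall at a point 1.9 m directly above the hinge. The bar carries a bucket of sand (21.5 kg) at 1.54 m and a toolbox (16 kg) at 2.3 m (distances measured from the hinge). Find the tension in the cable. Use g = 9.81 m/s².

Take moments about the hinge.
Beam weight: 29.5 × 9.81 = 289.4 N down at 2.095 m → arm 2.095 m, τ = 289.4 × 2.095 = 606.3 N·m clockwise.
Bucket of sand: 21.5 × 9.81 = 210.9 N down at 1.54 m → arm 1.54 m, τ = 210.9 × 1.54 = 324.8 N·m clockwise.
Toolbox: 16 × 9.81 = 157 N down at 2.3 m → arm 2.3 m, τ = 157 × 2.3 = 361.1 N·m clockwise.
Total clockwise load moment = 1292 N·m.
The cable tension T acts at 2.5 m; only its component perpendicular to the bar, T sinθ, produces torque. sinθ = h/√(h²+d²) = 1.9/√(1.9²+2.5²) = 0.6051.
Στ = 0 ⇒ T × 2.5 × 0.6051 = 1292 ⇒ T = 1292 / 1.513 = 854 N.

T ≈ 854 N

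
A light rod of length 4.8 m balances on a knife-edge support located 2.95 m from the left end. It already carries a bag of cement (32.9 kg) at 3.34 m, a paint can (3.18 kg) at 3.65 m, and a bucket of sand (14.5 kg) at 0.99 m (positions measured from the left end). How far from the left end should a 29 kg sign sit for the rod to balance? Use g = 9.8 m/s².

x ≈ 3.41 m from the left end

Choose the knife-edge support (at 2.95 m from the left end) as the axis so the support reaction has zero arm there.
Bag of cement: 32.9 × 9.8 = 322.4 N down at 3.34 m → arm 0.39 m, τ = 322.4 × 0.39 = 125.7 N·m clockwise.
Paint can: 3.18 × 9.8 = 31.16 N down at 3.65 m → arm 0.7 m, τ = 31.16 × 0.7 = 21.81 N·m clockwise.
Bucket of sand: 14.5 × 9.8 = 142.1 N down at 0.99 m → arm 1.96 m, τ = 142.1 × 1.96 = 278.5 N·m counterclockwise.
Net moment of existing loads = 131 N·m counterclockwise.
The sign weighs 29 × 9.8 = 284.2 N and must supply an equal clockwise moment, so its lever arm about the knife-edge support is 131 / 284.2 = 0.461 m.
That puts it at 2.95 + 0.461 = 3.41 m from the left end.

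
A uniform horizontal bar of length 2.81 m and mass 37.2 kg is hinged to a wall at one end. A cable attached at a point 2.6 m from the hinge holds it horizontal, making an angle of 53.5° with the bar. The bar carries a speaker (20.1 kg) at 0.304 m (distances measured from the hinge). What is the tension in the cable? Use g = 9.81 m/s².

T ≈ 274 N

Sum moments about the hinge (the unknown hinge reaction has zero arm there).
Beam weight: 37.2 × 9.81 = 364.9 N down at 1.405 m → arm 1.405 m, τ = 364.9 × 1.405 = 512.7 N·m clockwise.
Speaker: 20.1 × 9.81 = 197.2 N down at 0.304 m → arm 0.304 m, τ = 197.2 × 0.304 = 59.95 N·m clockwise.
Total clockwise load moment = 572.7 N·m.
The cable tension T acts at 2.6 m; only its component perpendicular to the bar, T sinθ, produces torque. sin 53.5° = 0.8039.
Balancing moments: T × 2.6 × 0.8039 = 572.7, giving T = 572.7 / 2.09 = 274 N.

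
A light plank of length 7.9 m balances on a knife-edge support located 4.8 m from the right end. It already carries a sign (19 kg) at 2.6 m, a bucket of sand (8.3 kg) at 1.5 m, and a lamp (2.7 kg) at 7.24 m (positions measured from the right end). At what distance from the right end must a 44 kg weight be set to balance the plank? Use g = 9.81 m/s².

x ≈ 6.22 m from the right end

Sum moments about the knife-edge support (at 4.8 m from the right end) (the support reaction has zero arm there).
Sign: 19 × 9.81 = 186.4 N down at 2.6 m → arm 2.2 m, τ = 186.4 × 2.2 = 410.1 N·m clockwise.
Bucket of sand: 8.3 × 9.81 = 81.42 N down at 1.5 m → arm 3.3 m, τ = 81.42 × 3.3 = 268.7 N·m clockwise.
Lamp: 2.7 × 9.81 = 26.49 N down at 7.24 m → arm 2.44 m, τ = 26.49 × 2.44 = 64.64 N·m counterclockwise.
Net moment of existing loads = 614.2 N·m clockwise.
The weight weighs 44 × 9.81 = 431.6 N and must supply an equal counterclockwise moment, so its lever arm about the knife-edge support is 614.2 / 431.6 = 1.42 m.
That puts it at 4.8 + 1.42 = 6.22 m from the right end.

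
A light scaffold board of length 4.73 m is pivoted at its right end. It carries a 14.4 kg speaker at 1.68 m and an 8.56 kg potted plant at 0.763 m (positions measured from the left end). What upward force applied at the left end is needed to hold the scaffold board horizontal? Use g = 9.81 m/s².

Choose the right end as the axis so the unknown pivot reaction has zero arm there.
Speaker: 14.4 × 9.81 = 141.3 N down at 1.68 m → arm 3.05 m, τ = 141.3 × 3.05 = 431 N·m counterclockwise.
Potted plant: 8.56 × 9.81 = 83.97 N down at 0.763 m → arm 3.967 m, τ = 83.97 × 3.967 = 333.1 N·m counterclockwise.
Net moment of the loads = 764.1 N·m counterclockwise.
The upward force F acts at the left end, arm 4.73 m, giving F × 4.73 clockwise.
Balancing moments: F × 4.73 = 764.1, giving F = 764.1 / 4.73 = 162 N.

F ≈ 162 N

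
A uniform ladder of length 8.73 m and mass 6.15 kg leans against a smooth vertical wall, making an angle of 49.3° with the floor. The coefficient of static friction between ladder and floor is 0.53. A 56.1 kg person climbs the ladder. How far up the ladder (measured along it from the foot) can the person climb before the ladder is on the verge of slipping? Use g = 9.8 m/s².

Take moments about the foot of the ladder.
Ladder weight 6.15×9.8 = 60.27 N acts at 4.365 m along the ladder; its horizontal arm is 4.365·cos49.3° = 2.846 m → τ = 171.5 N·m clockwise.
Person weight 56.1×9.8 = 549.8 N at distance d → arm d·cos49.3° → τ = 549.8·d·0.6521 clockwise.
Wall normal N at the top has arm L sinθ = 6.619 m counterclockwise, so Στ = 0 gives N·6.619 = 171.5 + 358.5·d.
ΣFy = 0 ⇒ N_floor = 610.1 N, so the maximum friction is μ_s·N_floor = 0.53×610.1 = 323.4 N. ΣFx = 0 ⇒ N_wall = f, so at the slipping point N = 323.4 N.
Substituting: 323.4×6.619 = 171.5 + 358.5·d ⇒ d = (2141 − 171.5) / 358.5 = 5.49 m.

d ≈ 5.49 m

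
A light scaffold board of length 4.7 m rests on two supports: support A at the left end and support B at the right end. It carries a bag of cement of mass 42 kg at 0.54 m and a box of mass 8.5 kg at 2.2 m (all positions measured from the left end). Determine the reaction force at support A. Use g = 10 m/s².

Taking torques about support B:
Bag of cement: 42 × 10 = 420 N down at 0.54 m → arm 4.16 m, τ = 420 × 4.16 = 1747 N·m counterclockwise.
Box: 8.5 × 10 = 85 N down at 2.2 m → arm 2.5 m, τ = 85 × 2.5 = 212.5 N·m counterclockwise.
Net load moment about support B = 1960 N·m counterclockwise.
Reaction R at support A is upward at 0 m, arm 4.7 m → moment R × 4.7 clockwise.
For rotational equilibrium, R × 4.7 = 1960, so R = 417 N.

R_A ≈ 417 N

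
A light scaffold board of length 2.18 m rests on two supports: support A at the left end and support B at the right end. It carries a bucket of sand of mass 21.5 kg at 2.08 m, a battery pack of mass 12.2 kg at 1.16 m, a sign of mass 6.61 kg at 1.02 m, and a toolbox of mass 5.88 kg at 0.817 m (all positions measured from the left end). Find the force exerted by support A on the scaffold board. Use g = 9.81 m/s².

R_A ≈ 136 N

About support B:
Bucket of sand: 21.5 × 9.81 = 210.9 N down at 2.08 m → arm 0.1 m, τ = 210.9 × 0.1 = 21.09 N·m counterclockwise.
Battery pack: 12.2 × 9.81 = 119.7 N down at 1.16 m → arm 1.02 m, τ = 119.7 × 1.02 = 122.1 N·m counterclockwise.
Sign: 6.61 × 9.81 = 64.84 N down at 1.02 m → arm 1.16 m, τ = 64.84 × 1.16 = 75.21 N·m counterclockwise.
Toolbox: 5.88 × 9.81 = 57.68 N down at 0.817 m → arm 1.363 m, τ = 57.68 × 1.363 = 78.62 N·m counterclockwise.
Net load moment about support B = 297 N·m counterclockwise.
Reaction R at support A is upward at 0 m, arm 2.18 m → moment R × 2.18 clockwise.
Balancing moments: R × 2.18 = 297, giving R = 136 N.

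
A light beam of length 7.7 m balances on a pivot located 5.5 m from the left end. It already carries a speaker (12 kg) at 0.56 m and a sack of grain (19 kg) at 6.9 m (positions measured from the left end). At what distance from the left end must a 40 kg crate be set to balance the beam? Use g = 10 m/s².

About the pivot (at 5.5 m from the left end):
Speaker: 12 × 10 = 120 N down at 0.56 m → arm 4.94 m, τ = 120 × 4.94 = 592.8 N·m counterclockwise.
Sack of grain: 19 × 10 = 190 N down at 6.9 m → arm 1.4 m, τ = 190 × 1.4 = 266 N·m clockwise.
Net moment of existing loads = 326.8 N·m counterclockwise.
The crate weighs 40 × 10 = 400 N and must supply an equal clockwise moment, so its lever arm about the pivot is 326.8 / 400 = 0.817 m.
That puts it at 5.5 + 0.817 = 6.32 m from the left end.

x ≈ 6.32 m from the left end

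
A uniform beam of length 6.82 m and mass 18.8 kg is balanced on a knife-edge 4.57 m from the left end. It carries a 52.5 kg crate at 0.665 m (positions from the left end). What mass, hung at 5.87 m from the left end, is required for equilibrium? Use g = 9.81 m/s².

Sum moments about the knife-edge (at 4.57 m from the left end) (the support reaction has zero arm there).
Beam weight: 18.8 × 9.81 = 184.4 N down at 3.41 m → arm 1.16 m, τ = 184.4 × 1.16 = 213.9 N·m counterclockwise.
Crate: 52.5 × 9.81 = 515 N down at 0.665 m → arm 3.905 m, τ = 515 × 3.905 = 2011 N·m counterclockwise.
Net moment of known loads = 2225 N·m counterclockwise.
An unknown mass m at 5.87 m has arm 1.3 m; its moment is m·g·1.3 clockwise.
Setting net torque to zero: m × 9.81 × 1.3 = 2225 → m = 2225 / (9.81 × 1.3) = 174 kg.

m ≈ 174 kg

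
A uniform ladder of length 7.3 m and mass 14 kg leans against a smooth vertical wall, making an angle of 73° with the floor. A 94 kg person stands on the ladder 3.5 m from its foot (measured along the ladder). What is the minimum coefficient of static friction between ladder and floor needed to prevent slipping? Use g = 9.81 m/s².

μ_min ≈ 0.147

About the foot of the ladder:
Ladder weight 14×9.81 = 137.3 N acts at 3.65 m along the ladder; its horizontal arm is 3.65·cos73° = 1.067 m → τ = 146.5 N·m clockwise.
Person: 94×9.81 = 922.1 N at 3.5 m → arm 1.023 m → τ = 943.3 N·m clockwise.
Wall normal N acts horizontally at the top; its moment arm is the height L sinθ = 7.3·sin73° = 6.981 m, counterclockwise.
Setting net torque to zero: N × 6.981 = 1090 → N = 156.1 N.
ΣFx = 0 ⇒ f = N_wall = 156.1 N. ΣFy = 0 ⇒ N_floor = 1059 N.
μ_min = f / N_floor = 156.1 / 1059 = 0.147.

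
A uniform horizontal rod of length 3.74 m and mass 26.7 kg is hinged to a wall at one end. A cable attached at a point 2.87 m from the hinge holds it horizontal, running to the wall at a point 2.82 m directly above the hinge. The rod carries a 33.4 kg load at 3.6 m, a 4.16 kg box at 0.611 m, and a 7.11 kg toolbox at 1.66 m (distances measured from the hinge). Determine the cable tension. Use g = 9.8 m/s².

Take moments about the hinge.
Beam weight: 26.7 × 9.8 = 261.7 N down at 1.87 m → arm 1.87 m, τ = 261.7 × 1.87 = 489.4 N·m clockwise.
Load: 33.4 × 9.8 = 327.3 N down at 3.6 m → arm 3.6 m, τ = 327.3 × 3.6 = 1178 N·m clockwise.
Box: 4.16 × 9.8 = 40.77 N down at 0.611 m → arm 0.611 m, τ = 40.77 × 0.611 = 24.91 N·m clockwise.
Toolbox: 7.11 × 9.8 = 69.68 N down at 1.66 m → arm 1.66 m, τ = 69.68 × 1.66 = 115.7 N·m clockwise.
Total clockwise load moment = 1808 N·m.
The cable tension T acts at 2.87 m; only its component perpendicular to the rod, T sinθ, produces torque. sinθ = h/√(h²+d²) = 2.82/√(2.82²+2.87²) = 0.7009.
Balancing moments: T × 2.87 × 0.7009 = 1808, giving T = 1808 / 2.012 = 899 N.

T ≈ 899 N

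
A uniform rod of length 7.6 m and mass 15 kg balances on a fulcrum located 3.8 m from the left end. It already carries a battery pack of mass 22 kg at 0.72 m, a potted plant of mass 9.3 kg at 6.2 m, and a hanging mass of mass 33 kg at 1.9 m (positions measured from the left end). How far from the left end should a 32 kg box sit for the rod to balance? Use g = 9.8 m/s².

Sum moments about the fulcrum (at 3.8 m from the left end) (the support reaction has zero arm there).
Beam weight: acts at the fulcrum, moment arm 0 → no torque.
Battery pack: 22 × 9.8 = 215.6 N down at 0.72 m → arm 3.08 m, τ = 215.6 × 3.08 = 664 N·m counterclockwise.
Potted plant: 9.3 × 9.8 = 91.14 N down at 6.2 m → arm 2.4 m, τ = 91.14 × 2.4 = 218.7 N·m clockwise.
Hanging mass: 33 × 9.8 = 323.4 N down at 1.9 m → arm 1.9 m, τ = 323.4 × 1.9 = 614.5 N·m counterclockwise.
Net moment of existing loads = 1060 N·m counterclockwise.
The box weighs 32 × 9.8 = 313.6 N and must supply an equal clockwise moment, so its lever arm about the fulcrum is 1060 / 313.6 = 3.38 m.
That puts it at 3.8 + 3.38 = 7.18 m from the left end.

x ≈ 7.18 m from the left end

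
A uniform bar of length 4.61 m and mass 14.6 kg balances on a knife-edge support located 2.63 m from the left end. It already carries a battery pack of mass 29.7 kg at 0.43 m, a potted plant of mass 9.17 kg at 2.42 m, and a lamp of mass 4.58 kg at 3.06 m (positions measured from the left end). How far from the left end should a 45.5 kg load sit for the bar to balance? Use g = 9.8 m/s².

x ≈ 4.17 m from the left end

Sum moments about the knife-edge support (at 2.63 m from the left end) (the support reaction has zero arm there).
Beam weight: 14.6 × 9.8 = 143.1 N down at 2.305 m → arm 0.325 m, τ = 143.1 × 0.325 = 46.51 N·m counterclockwise.
Battery pack: 29.7 × 9.8 = 291.1 N down at 0.43 m → arm 2.2 m, τ = 291.1 × 2.2 = 640.4 N·m counterclockwise.
Potted plant: 9.17 × 9.8 = 89.87 N down at 2.42 m → arm 0.21 m, τ = 89.87 × 0.21 = 18.87 N·m counterclockwise.
Lamp: 4.58 × 9.8 = 44.88 N down at 3.06 m → arm 0.43 m, τ = 44.88 × 0.43 = 19.3 N·m clockwise.
Net moment of existing loads = 686.5 N·m counterclockwise.
The load weighs 45.5 × 9.8 = 445.9 N and must supply an equal clockwise moment, so its lever arm about the knife-edge support is 686.5 / 445.9 = 1.54 m.
That puts it at 2.63 + 1.54 = 4.17 m from the left end.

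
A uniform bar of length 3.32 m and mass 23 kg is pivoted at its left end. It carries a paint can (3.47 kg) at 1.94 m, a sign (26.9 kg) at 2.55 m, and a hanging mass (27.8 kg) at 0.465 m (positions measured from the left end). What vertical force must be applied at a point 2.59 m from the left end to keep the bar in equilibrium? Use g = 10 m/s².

F ≈ 488 N

Sum moments about the left end (the unknown pivot reaction has zero arm there).
Beam weight: 23 × 10 = 230 N down at 1.66 m → arm 1.66 m, τ = 230 × 1.66 = 381.8 N·m clockwise.
Paint can: 3.47 × 10 = 34.7 N down at 1.94 m → arm 1.94 m, τ = 34.7 × 1.94 = 67.32 N·m clockwise.
Sign: 26.9 × 10 = 269 N down at 2.55 m → arm 2.55 m, τ = 269 × 2.55 = 685.9 N·m clockwise.
Hanging mass: 27.8 × 10 = 278 N down at 0.465 m → arm 0.465 m, τ = 278 × 0.465 = 129.3 N·m clockwise.
Net moment of the loads = 1264 N·m clockwise.
The upward force F acts at a point 2.59 m from the left end, arm 2.59 m, giving F × 2.59 counterclockwise.
Στ = 0 ⇒ F × 2.59 = 1264 ⇒ F = 1264 / 2.59 = 488 N.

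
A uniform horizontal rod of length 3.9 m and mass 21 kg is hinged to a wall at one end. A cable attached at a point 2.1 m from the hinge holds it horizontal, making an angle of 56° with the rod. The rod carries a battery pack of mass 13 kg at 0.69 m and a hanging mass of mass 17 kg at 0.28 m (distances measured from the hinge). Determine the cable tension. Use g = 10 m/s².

Taking torques about the hinge:
Beam weight: 21 × 10 = 210 N down at 1.95 m → arm 1.95 m, τ = 210 × 1.95 = 409.5 N·m clockwise.
Battery pack: 13 × 10 = 130 N down at 0.69 m → arm 0.69 m, τ = 130 × 0.69 = 89.7 N·m clockwise.
Hanging mass: 17 × 10 = 170 N down at 0.28 m → arm 0.28 m, τ = 170 × 0.28 = 47.6 N·m clockwise.
Total clockwise load moment = 546.8 N·m.
The cable tension T acts at 2.1 m; only its component perpendicular to the rod, T sinθ, produces torque. sin 56° = 0.829.
For rotational equilibrium, T × 2.1 × 0.829 = 546.8, so T = 546.8 / 1.741 = 314 N.

T ≈ 314 N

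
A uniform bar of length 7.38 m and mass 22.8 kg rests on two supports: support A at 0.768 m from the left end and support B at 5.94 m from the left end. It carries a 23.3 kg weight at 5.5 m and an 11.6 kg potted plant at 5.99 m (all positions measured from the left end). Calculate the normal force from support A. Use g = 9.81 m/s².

R_A ≈ 116 N

Take moments about support B.
Beam weight: 22.8 × 9.81 = 223.7 N down at 3.69 m → arm 2.25 m, τ = 223.7 × 2.25 = 503.3 N·m counterclockwise.
Weight: 23.3 × 9.81 = 228.6 N down at 5.5 m → arm 0.44 m, τ = 228.6 × 0.44 = 100.6 N·m counterclockwise.
Potted plant: 11.6 × 9.81 = 113.8 N down at 5.99 m → arm 0.05 m, τ = 113.8 × 0.05 = 5.69 N·m clockwise.
Net load moment about support B = 598.2 N·m counterclockwise.
Reaction R at support A is upward at 0.768 m, arm 5.172 m → moment R × 5.172 clockwise.
Στ = 0 ⇒ R × 5.172 = 598.2 ⇒ R = 116 N.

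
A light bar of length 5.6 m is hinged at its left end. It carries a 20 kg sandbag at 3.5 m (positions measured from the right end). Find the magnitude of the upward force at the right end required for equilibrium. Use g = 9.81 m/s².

Choose the left end as the axis so the unknown pivot reaction has zero arm there.
Sandbag: 20 × 9.81 = 196.2 N down at 3.5 m → arm 2.1 m, τ = 196.2 × 2.1 = 412 N·m clockwise.
Net moment of the loads = 412 N·m clockwise.
The upward force F acts at the right end, arm 5.6 m, giving F × 5.6 counterclockwise.
Balancing moments: F × 5.6 = 412, giving F = 412 / 5.6 = 73.6 N.

F ≈ 73.6 N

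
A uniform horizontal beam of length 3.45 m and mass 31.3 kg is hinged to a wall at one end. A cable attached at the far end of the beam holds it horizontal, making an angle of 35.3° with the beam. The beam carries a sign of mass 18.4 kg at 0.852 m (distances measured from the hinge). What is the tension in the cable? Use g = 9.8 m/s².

T ≈ 342 N

About the hinge:
Beam weight: 31.3 × 9.8 = 306.7 N down at 1.725 m → arm 1.725 m, τ = 306.7 × 1.725 = 529.1 N·m clockwise.
Sign: 18.4 × 9.8 = 180.3 N down at 0.852 m → arm 0.852 m, τ = 180.3 × 0.852 = 153.6 N·m clockwise.
Total clockwise load moment = 682.7 N·m.
The cable tension T acts at 3.45 m; only its component perpendicular to the beam, T sinθ, produces torque. sin 35.3° = 0.5779.
For rotational equilibrium, T × 3.45 × 0.5779 = 682.7, so T = 682.7 / 1.994 = 342 N.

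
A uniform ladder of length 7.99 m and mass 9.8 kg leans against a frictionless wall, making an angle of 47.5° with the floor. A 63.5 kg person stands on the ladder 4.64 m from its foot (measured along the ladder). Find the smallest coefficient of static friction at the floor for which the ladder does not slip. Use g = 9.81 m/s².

μ_min ≈ 0.522

Sum moments about the foot of the ladder (the floor normal and friction both act there and drop out).
Ladder weight 9.8×9.81 = 96.14 N acts at 3.995 m along the ladder; its horizontal arm is 3.995·cos47.5° = 2.699 m → τ = 259.5 N·m clockwise.
Person: 63.5×9.81 = 622.9 N at 4.64 m → arm 3.135 m → τ = 1953 N·m clockwise.
Wall normal N acts horizontally at the top; its moment arm is the height L sinθ = 7.99·sin47.5° = 5.891 m, counterclockwise.
For rotational equilibrium, N × 5.891 = 2212, so N = 375.5 N.
ΣFx = 0 ⇒ f = N_wall = 375.5 N. ΣFy = 0 ⇒ N_floor = 719 N.
μ_min = f / N_floor = 375.5 / 719 = 0.522.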